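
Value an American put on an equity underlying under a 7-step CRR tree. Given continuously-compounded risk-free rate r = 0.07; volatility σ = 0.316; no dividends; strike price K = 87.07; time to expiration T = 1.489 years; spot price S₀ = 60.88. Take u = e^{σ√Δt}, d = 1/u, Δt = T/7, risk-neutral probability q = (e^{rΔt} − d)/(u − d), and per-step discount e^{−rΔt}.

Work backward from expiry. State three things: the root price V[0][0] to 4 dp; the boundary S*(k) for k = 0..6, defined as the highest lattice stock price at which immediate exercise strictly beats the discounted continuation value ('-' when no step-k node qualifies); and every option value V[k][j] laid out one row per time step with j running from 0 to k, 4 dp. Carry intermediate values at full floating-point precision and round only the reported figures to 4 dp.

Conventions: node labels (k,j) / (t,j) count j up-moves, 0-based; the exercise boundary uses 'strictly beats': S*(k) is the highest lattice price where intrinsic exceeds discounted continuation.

price = 26.1900
boundary = 60.8800 52.6235 60.8800 52.6235 60.8800 70.4319 60.8800
tree:
26.1900
34.4465 18.2187
41.5833 26.1900 11.2399
47.7522 34.4465 17.5286 5.6429
53.0844 41.5833 26.1900 9.8795 1.8162
57.6935 47.7522 34.4465 16.6381 3.8002 0.0000
61.6776 53.0844 41.5833 26.1900 7.9516 0.0000 0.0000
65.1213 57.6935 47.7522 34.4465 16.6381 0.0000 0.0000 0.0000

Δt=0.21271, u=1.15690, d=0.86438, q=0.51491, disc=e^(-rΔt)=0.98522
k=7 terminal: V=max(K-S,0) → 65.1213 57.6935 47.7522 34.4465 16.6381 0.0000 0.0000 0.0000
k=6: j=0 S=25.3924 intr=61.6776 cont=60.3907 V=61.6776[EX]; j=1 S=33.9856 intr=53.0844 cont=51.7976 V=53.0844[EX]; j=2 S=45.4867 intr=41.5833 cont=40.2964 V=41.5833[EX]; j=3 S=60.8800 intr=26.1900 cont=24.9031 V=26.1900[EX]; j=4 S=81.4826 intr=5.5874 cont=7.9516 V=7.9516[hold]; j=5 S=109.0573 intr=0.0000 cont=0.0000 V=0.0000[hold]; j=6 S=145.9637 intr=0.0000 cont=0.0000 V=0.0000[hold]  S*(6)=60.8800
k=5: j=0 S=29.3765 intr=57.6935 cont=56.4067 V=57.6935[EX]; j=1 S=39.3178 intr=47.7522 cont=46.4653 V=47.7522[EX]; j=2 S=52.6235 intr=34.4465 cont=33.1596 V=34.4465[EX]; j=3 S=70.4319 intr=16.6381 cont=16.5505 V=16.6381[EX]; j=4 S=94.2670 intr=0.0000 cont=3.8002 V=3.8002[hold]; j=5 S=126.1682 intr=0.0000 cont=0.0000 V=0.0000[hold]  S*(5)=70.4319
k=4: j=0 S=33.9856 intr=53.0844 cont=51.7976 V=53.0844[EX]; j=1 S=45.4867 intr=41.5833 cont=40.2964 V=41.5833[EX]; j=2 S=60.8800 intr=26.1900 cont=24.9031 V=26.1900[EX]; j=3 S=81.4826 intr=5.5874 cont=9.8795 V=9.8795[hold]; j=4 S=109.0573 intr=0.0000 cont=1.8162 V=1.8162[hold]  S*(4)=60.8800
k=3: j=0 S=39.3178 intr=47.7522 cont=46.4653 V=47.7522[EX]; j=1 S=52.6235 intr=34.4465 cont=33.1596 V=34.4465[EX]; j=2 S=70.4319 intr=16.6381 cont=17.5286 V=17.5286[hold]; j=3 S=94.2670 intr=0.0000 cont=5.6429 V=5.6429[hold]  S*(3)=52.6235
k=2: j=0 S=45.4867 intr=41.5833 cont=40.2964 V=41.5833[EX]; j=1 S=60.8800 intr=26.1900 cont=25.3549 V=26.1900[EX]; j=2 S=81.4826 intr=5.5874 cont=11.2399 V=11.2399[hold]  S*(2)=60.8800
k=1: j=0 S=52.6235 intr=34.4465 cont=33.1596 V=34.4465[EX]; j=1 S=70.4319 intr=16.6381 cont=18.2187 V=18.2187[hold]  S*(1)=52.6235
k=0: j=0 S=60.8800 intr=26.1900 cont=25.7050 V=26.1900[EX]  S*(0)=60.8800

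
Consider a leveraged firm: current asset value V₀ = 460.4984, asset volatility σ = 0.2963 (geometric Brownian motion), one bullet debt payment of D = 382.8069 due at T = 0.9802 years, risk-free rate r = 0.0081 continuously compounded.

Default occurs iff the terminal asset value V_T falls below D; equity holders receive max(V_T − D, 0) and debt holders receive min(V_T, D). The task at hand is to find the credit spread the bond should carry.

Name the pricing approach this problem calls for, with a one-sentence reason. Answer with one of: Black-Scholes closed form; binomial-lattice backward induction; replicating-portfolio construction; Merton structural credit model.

framework: Merton structural credit model

Key observation: the data describe a firm's assets (V₀ = 460.4984, GBM) and a single zero-coupon debt of face 382.8069, so credit quantities follow from equity-as-call in the structural model.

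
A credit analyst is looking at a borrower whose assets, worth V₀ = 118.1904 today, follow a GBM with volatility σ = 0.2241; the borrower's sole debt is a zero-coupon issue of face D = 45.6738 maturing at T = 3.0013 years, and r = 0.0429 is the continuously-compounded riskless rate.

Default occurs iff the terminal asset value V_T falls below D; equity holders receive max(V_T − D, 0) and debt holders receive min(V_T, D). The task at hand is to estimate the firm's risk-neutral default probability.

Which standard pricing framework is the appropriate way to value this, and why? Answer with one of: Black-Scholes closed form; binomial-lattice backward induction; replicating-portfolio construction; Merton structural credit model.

Key observation: the question is about default risk generated by asset-value dynamics against a debt face of 45.6738 — the structural framework prices exactly that.

framework: Merton structural credit model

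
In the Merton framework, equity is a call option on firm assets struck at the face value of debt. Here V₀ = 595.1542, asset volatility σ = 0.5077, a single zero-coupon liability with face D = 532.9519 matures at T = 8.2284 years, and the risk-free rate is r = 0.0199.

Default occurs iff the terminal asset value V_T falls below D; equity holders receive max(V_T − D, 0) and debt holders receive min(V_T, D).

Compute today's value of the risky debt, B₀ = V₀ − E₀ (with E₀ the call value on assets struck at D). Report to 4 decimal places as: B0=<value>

Equity is a call on the firm's assets struck at D = 532.9519:
d₁ = [ln(V₀/D) + (r + σ²/2)T] / (σ√T)
   = [ln(595.1542/532.9519) + (0.0199 + 0.5·0.5077²)·8.2284] / (0.5077·√8.2284)
   = [0.110389 + 1.224218] / 1.456347 = 0.916408
d₂ = d₁ − σ√T = 0.916408 − 1.456347 = -0.539939
N(d₁) = 0.820273,  N(d₂) = 0.294619,  e^(−rT) = 0.848958
E₀ = V₀·N(d₁) − D·e^(−rT)·N(d₂)
   = 595.1542·0.820273 − 532.9519·0.848958·0.294619 = 354.887451
B₀ = V₀ − E₀ = 595.1542 − 354.887451 = 240.266749

B0=240.2667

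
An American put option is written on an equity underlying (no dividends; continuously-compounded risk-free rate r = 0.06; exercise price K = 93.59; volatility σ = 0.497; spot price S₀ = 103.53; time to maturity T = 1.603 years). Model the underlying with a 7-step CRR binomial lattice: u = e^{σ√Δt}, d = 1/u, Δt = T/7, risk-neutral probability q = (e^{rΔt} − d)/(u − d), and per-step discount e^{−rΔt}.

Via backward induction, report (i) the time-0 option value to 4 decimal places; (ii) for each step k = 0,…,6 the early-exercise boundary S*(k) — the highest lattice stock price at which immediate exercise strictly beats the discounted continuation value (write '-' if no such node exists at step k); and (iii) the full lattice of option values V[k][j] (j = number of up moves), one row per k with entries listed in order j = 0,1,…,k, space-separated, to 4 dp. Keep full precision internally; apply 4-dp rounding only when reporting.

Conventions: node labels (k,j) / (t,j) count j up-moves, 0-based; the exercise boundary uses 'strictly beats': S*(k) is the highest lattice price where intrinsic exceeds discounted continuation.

Δt=0.22900  u=1.26850  d=0.78833  q=0.46963  discount=0.98635
step 7 (expiry): payoffs max(K−S,0) = 73.9999 62.0678 42.8680 11.9738 0.0000 0.0000 0.0000 0.0000
step 6: (k=6,j=0): S=24.8500, K−S=68.7400, hold=67.4629 ⇒ V=68.7400 exercise | (k=6,j=1): S=39.9858, K−S=53.6042, hold=52.3270 ⇒ V=53.6042 exercise | (k=6,j=2): S=64.3408, K−S=29.2492, hold=27.9721 ⇒ V=29.2492 exercise | (k=6,j=3): S=103.5300, K−S=0.0000, hold=6.2639 ⇒ V=6.2639 continue | (k=6,j=4): S=166.5890, K−S=0.0000, hold=0.0000 ⇒ V=0.0000 continue | (k=6,j=5): S=268.0565, K−S=0.0000, hold=0.0000 ⇒ V=0.0000 continue | (k=6,j=6): S=431.3268, K−S=0.0000, hold=0.0000 ⇒ V=0.0000 continue  boundary S*=64.3408
step 5: (k=5,j=0): S=31.5222, K−S=62.0678, hold=60.7907 ⇒ V=62.0678 exercise | (k=5,j=1): S=50.7220, K−S=42.8680, hold=41.5909 ⇒ V=42.8680 exercise | (k=5,j=2): S=81.6162, K−S=11.9738, hold=18.2027 ⇒ V=18.2027 continue | (k=5,j=3): S=131.3277, K−S=0.0000, hold=3.2768 ⇒ V=3.2768 continue | (k=5,j=4): S=211.3179, K−S=0.0000, hold=0.0000 ⇒ V=0.0000 continue | (k=5,j=5): S=340.0294, K−S=0.0000, hold=0.0000 ⇒ V=0.0000 continue  boundary S*=50.7220
step 4: (k=4,j=0): S=39.9858, K−S=53.6042, hold=52.3270 ⇒ V=53.6042 exercise | (k=4,j=1): S=64.3408, K−S=29.2492, hold=30.8575 ⇒ V=30.8575 continue | (k=4,j=2): S=103.5300, K−S=0.0000, hold=11.0403 ⇒ V=11.0403 continue | (k=4,j=3): S=166.5890, K−S=0.0000, hold=1.7142 ⇒ V=1.7142 continue | (k=4,j=4): S=268.0565, K−S=0.0000, hold=0.0000 ⇒ V=0.0000 continue  boundary S*=39.9858
step 3: (k=3,j=0): S=50.7220, K−S=42.8680, hold=42.3359 ⇒ V=42.8680 exercise | (k=3,j=1): S=81.6162, K−S=11.9738, hold=21.2566 ⇒ V=21.2566 continue | (k=3,j=2): S=131.3277, K−S=0.0000, hold=6.5696 ⇒ V=6.5696 continue | (k=3,j=3): S=211.3179, K−S=0.0000, hold=0.8967 ⇒ V=0.8967 continue  boundary S*=50.7220
step 2: (k=2,j=0): S=64.3408, K−S=29.2492, hold=32.2721 ⇒ V=32.2721 continue | (k=2,j=1): S=103.5300, K−S=0.0000, hold=14.1631 ⇒ V=14.1631 continue | (k=2,j=2): S=166.5890, K−S=0.0000, hold=3.8521 ⇒ V=3.8521 continue  boundary S*=-
step 1: (k=1,j=0): S=81.6162, K−S=11.9738, hold=23.4432 ⇒ V=23.4432 continue | (k=1,j=1): S=131.3277, K−S=0.0000, hold=9.1936 ⇒ V=9.1936 continue  boundary S*=-
step 0: (k=0,j=0): S=103.5300, K−S=0.0000, hold=16.5225 ⇒ V=16.5225 continue  boundary S*=-

price = 16.5225
boundary = - - - 50.7220 39.9858 50.7220 64.3408
tree:
16.5225
23.4432 9.1936
32.2721 14.1631 3.8521
42.8680 21.2566 6.5696 0.8967
53.6042 30.8575 11.0403 1.7142 0.0000
62.0678 42.8680 18.2027 3.2768 0.0000 0.0000
68.7400 53.6042 29.2492 6.2639 0.0000 0.0000 0.0000
73.9999 62.0678 42.8680 11.9738 0.0000 0.0000 0.0000 0.0000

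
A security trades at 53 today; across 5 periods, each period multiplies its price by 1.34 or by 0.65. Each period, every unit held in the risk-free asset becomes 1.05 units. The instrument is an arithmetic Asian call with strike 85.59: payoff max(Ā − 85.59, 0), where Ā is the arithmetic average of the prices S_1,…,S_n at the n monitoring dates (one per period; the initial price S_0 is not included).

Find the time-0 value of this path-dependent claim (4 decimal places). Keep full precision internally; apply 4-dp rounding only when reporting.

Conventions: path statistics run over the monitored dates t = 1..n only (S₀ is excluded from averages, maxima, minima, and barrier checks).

price = 4.2819

Risk-neutral up-probability p* = (R−d)/(u−d) = (1.05−0.65)/(1.34−0.65) = 0.5797; the claim prices as the p*-weighted sum of path payoffs discounted by R^5.
Enumerate all 2^5 = 32 price paths (U = up ×1.34, D = down ×0.65); each path with k up-moves has probability p*^k·(1−p*)^(5−k).
DDDDD: Ā=17.4016, payoff=0.0000, prob=0.013114
UDDDD: Ā=35.8741, payoff=0.0000, prob=0.018089
DUDDD: Ā=28.5601, payoff=0.0000, prob=0.018089
UUDDD: Ā=58.8777, payoff=0.0000, prob=0.024950
DDUDD: Ā=23.8060, payoff=0.0000, prob=0.018089
UDUDD: Ā=49.0769, payoff=0.0000, prob=0.024950
DUUDD: Ā=41.7629, payoff=0.0000, prob=0.024950
UUUDD: Ā=86.0959, payoff=0.5059, prob=0.034414
DDDUD: Ā=20.7158, payoff=0.0000, prob=0.018089
UDDUD: Ā=42.7064, payoff=0.0000, prob=0.024950
DUDUD: Ā=35.3924, payoff=0.0000, prob=0.024950
UUDUD: Ā=72.9628, payoff=0.0000, prob=0.034414
DDUUD: Ā=30.6383, payoff=0.0000, prob=0.024950
UDUUD: Ā=63.1621, payoff=0.0000, prob=0.034414
DUUUD: Ā=55.8481, payoff=0.0000, prob=0.034414
UUUUD: Ā=115.1330, payoff=29.5430, prob=0.047467
DDDDU: Ā=18.7072, payoff=0.0000, prob=0.018089
UDDDU: Ā=38.5656, payoff=0.0000, prob=0.024950
DUDDU: Ā=31.2516, payoff=0.0000, prob=0.024950
UUDDU: Ā=64.4264, payoff=0.0000, prob=0.034414
DDUDU: Ā=26.4975, payoff=0.0000, prob=0.024950
UDUDU: Ā=54.6256, payoff=0.0000, prob=0.034414
DUUDU: Ā=47.3116, payoff=0.0000, prob=0.034414
UUUDU: Ā=97.5347, payoff=11.9447, prob=0.047467
DDDUU: Ā=23.4073, payoff=0.0000, prob=0.024950
UDDUU: Ā=48.2551, payoff=0.0000, prob=0.034414
DUDUU: Ā=40.9411, payoff=0.0000, prob=0.034414
UUDUU: Ā=84.4017, payoff=0.0000, prob=0.047467
DDUUU: Ā=36.1870, payoff=0.0000, prob=0.034414
UDUUU: Ā=74.6009, payoff=0.0000, prob=0.047467
DUUUU: Ā=67.2869, payoff=0.0000, prob=0.047467
UUUUU: Ā=138.7146, payoff=53.1246, prob=0.065472
Price = Σ prob·payoff / R^5 = 5.464872 / 1.276282 = 4.2819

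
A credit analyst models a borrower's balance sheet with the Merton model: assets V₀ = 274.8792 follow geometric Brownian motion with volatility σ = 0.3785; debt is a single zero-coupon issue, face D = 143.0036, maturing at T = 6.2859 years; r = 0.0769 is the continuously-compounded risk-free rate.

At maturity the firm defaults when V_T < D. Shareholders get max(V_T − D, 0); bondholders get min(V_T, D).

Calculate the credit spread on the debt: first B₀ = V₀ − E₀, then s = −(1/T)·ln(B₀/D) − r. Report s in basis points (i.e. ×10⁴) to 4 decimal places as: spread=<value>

spread=145.6989

Apply the equity-as-call identities (strike 143.0036, horizon 6.2859 years):
d₁ = [ln(V₀/D) + (r + σ²/2)T] / (σ√T)
   = [ln(274.8792/143.0036) + (0.0769 + 0.5·0.3785²)·6.2859] / (0.3785·√6.2859)
   = [0.653462 + 0.933652] / 0.948964 = 1.672470
d₂ = d₁ − σ√T = 1.672470 − 0.948964 = 0.723507
N(d₁) = 0.952784,  N(d₂) = 0.765316,  e^(−rT) = 0.616692
E₀ = V₀·N(d₁) − D·e^(−rT)·N(d₂)
   = 274.8792·0.952784 − 143.0036·0.616692·0.765316 = 194.408010
B₀ = V₀ − E₀ = 274.8792 − 194.408010 = 80.471190
spread = −(1/T)·ln(B₀/D) − r = −(1/6.2859)·ln(80.471190/143.0036) − 0.0769 = 0.01456989
in basis points: 0.01456989 × 10⁴ = 145.6989 bp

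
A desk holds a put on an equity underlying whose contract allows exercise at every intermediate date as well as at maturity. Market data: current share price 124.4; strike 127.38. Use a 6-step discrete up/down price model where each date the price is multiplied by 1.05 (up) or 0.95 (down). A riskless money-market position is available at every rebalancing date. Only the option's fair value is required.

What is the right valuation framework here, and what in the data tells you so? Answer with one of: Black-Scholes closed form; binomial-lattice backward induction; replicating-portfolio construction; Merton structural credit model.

Key observation: the exercise right at every one of the 6 steps is what matters: each node needs max(127.38 − S, continuation), which only the stepwise tree valuation starting from spot 124.4 delivers.

framework: binomial-lattice backward induction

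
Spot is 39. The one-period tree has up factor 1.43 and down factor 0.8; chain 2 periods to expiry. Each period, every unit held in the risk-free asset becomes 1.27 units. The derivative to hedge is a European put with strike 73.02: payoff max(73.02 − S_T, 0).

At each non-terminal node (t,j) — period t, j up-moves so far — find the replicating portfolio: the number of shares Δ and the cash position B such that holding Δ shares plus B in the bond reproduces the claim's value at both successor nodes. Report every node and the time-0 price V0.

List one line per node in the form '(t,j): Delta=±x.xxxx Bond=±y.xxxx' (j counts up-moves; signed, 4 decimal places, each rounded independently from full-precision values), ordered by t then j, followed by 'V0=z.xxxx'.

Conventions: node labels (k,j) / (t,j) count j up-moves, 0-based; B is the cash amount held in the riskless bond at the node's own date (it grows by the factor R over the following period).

(0,0): Delta=-0.8391 Bond=41.3190
(1,0): Delta=-1.0000 Bond=57.4961
(1,1): Delta=-0.8084 Bond=50.7658
V0=8.5952

Since d<R<u, set p* = (R−d)/(u−d) = 0.7460; price each node as the discounted p*-expectation of its children.
At maturity the claim pays: V(2,0)=48.0600, V(2,1)=28.4040, V(2,2)=0.0000
  t=1,j=0: stock 31.2000 → up 44.6160 (V=28.4040), down 24.9600 (V=48.0600). Price 26.2961; hedge Δ=-1.0000, bond B=57.4961.
  t=1,j=1: stock 55.7700 → up 79.7511 (V=0.0000), down 44.6160 (V=28.4040). Price 5.6801; hedge Δ=-0.8084, bond B=50.7658.
  t=0,j=0: stock 39.0000 → up 55.7700 (V=5.6801), down 31.2000 (V=26.2961). Price 8.5952; hedge Δ=-0.8391, bond B=41.3190.
As a check, the time-0 holding Δ(0,0)·S0 + B(0,0) comes to 8.5952 — exactly V0.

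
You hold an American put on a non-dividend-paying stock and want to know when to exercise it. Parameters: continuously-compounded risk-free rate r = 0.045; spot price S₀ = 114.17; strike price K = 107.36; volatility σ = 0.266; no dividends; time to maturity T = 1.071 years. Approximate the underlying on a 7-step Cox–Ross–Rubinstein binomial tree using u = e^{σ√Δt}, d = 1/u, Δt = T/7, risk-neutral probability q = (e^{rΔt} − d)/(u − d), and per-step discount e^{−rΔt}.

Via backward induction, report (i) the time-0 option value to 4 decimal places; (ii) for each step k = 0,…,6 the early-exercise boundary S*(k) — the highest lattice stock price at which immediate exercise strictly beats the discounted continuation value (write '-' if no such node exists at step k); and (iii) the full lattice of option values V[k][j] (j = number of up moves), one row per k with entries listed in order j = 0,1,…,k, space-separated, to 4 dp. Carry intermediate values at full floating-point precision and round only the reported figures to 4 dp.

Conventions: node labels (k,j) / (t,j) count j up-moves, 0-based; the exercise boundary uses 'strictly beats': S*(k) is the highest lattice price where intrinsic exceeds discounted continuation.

price = 7.3968
boundary = - - - 83.5587 75.3017 83.5587 92.7211
tree:
7.3968
11.2943 3.7101
16.7121 6.1831 1.3574
23.8013 10.0505 2.5090 0.2567
32.0583 15.8142 4.5864 0.5244 0.0000
39.4994 23.8013 8.2677 1.0714 0.0000 0.0000
46.2051 32.0583 14.6389 2.1888 0.0000 0.0000 0.0000
52.2482 39.4994 23.8013 4.4719 0.0000 0.0000 0.0000 0.0000

Δt=0.15300, u=1.10965, d=0.90118, q=0.50715, disc=e^(-rΔt)=0.99314
k=7 terminal: V=max(K-S,0) → 52.2482 39.4994 23.8013 4.4719 0.0000 0.0000 0.0000 0.0000
k=6: j=0 S=61.1549 intr=46.2051 cont=45.4685 V=46.2051[EX]; j=1 S=75.3017 intr=32.0583 cont=31.3217 V=32.0583[EX]; j=2 S=92.7211 intr=14.6389 cont=13.9023 V=14.6389[EX]; j=3 S=114.1700 intr=0.0000 cont=2.1888 V=2.1888[hold]; j=4 S=140.5807 intr=0.0000 cont=0.0000 V=0.0000[hold]; j=5 S=173.1009 intr=0.0000 cont=0.0000 V=0.0000[hold]; j=6 S=213.1439 intr=0.0000 cont=0.0000 V=0.0000[hold]  S*(6)=92.7211
k=5: j=0 S=67.8606 intr=39.4994 cont=38.7627 V=39.4994[EX]; j=1 S=83.5587 intr=23.8013 cont=23.0647 V=23.8013[EX]; j=2 S=102.8881 intr=4.4719 cont=8.2677 V=8.2677[hold]; j=3 S=126.6890 intr=0.0000 cont=1.0714 V=1.0714[hold]; j=4 S=155.9956 intr=0.0000 cont=0.0000 V=0.0000[hold]; j=5 S=192.0817 intr=0.0000 cont=0.0000 V=0.0000[hold]  S*(5)=83.5587
k=4: j=0 S=75.3017 intr=32.0583 cont=31.3217 V=32.0583[EX]; j=1 S=92.7211 intr=14.6389 cont=15.8142 V=15.8142[hold]; j=2 S=114.1700 intr=0.0000 cont=4.5864 V=4.5864[hold]; j=3 S=140.5807 intr=0.0000 cont=0.5244 V=0.5244[hold]; j=4 S=173.1009 intr=0.0000 cont=0.0000 V=0.0000[hold]  S*(4)=75.3017
k=3: j=0 S=83.5587 intr=23.8013 cont=23.6566 V=23.8013[EX]; j=1 S=102.8881 intr=4.4719 cont=10.0505 V=10.0505[hold]; j=2 S=126.6890 intr=0.0000 cont=2.5090 V=2.5090[hold]; j=3 S=155.9956 intr=0.0000 cont=0.2567 V=0.2567[hold]  S*(3)=83.5587
k=2: j=0 S=92.7211 intr=14.6389 cont=16.7121 V=16.7121[hold]; j=1 S=114.1700 intr=0.0000 cont=6.1831 V=6.1831[hold]; j=2 S=140.5807 intr=0.0000 cont=1.3574 V=1.3574[hold]  S*(2)=-
k=1: j=0 S=102.8881 intr=4.4719 cont=11.2943 V=11.2943[hold]; j=1 S=126.6890 intr=0.0000 cont=3.7101 V=3.7101[hold]  S*(1)=-
k=0: j=0 S=114.1700 intr=0.0000 cont=7.3968 V=7.3968[hold]  S*(0)=-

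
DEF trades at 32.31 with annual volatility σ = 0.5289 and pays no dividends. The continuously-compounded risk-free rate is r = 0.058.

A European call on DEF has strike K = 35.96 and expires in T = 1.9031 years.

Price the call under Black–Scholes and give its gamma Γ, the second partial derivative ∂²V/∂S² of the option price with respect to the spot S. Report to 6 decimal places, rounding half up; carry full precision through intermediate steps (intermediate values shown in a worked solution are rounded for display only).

σ√T = 0.5289·√1.9031 = 0.729633
d₁ = (ln(S/K) + (r+σ²/2)T) / (σ√T) = (ln(32.31/35.96) + (0.058+0.5289²/2)·1.9031) / 0.729633 = (-0.107030 + 0.376562) / 0.729633 = 0.369407
d₂ = d₁ − σ√T = 0.369407 − 0.729633 = -0.360226
e^{−rT} = 0.895494
N(d₁) = 0.644088,  N(d₂) = 0.359339
Call price V = S·N(d₁) − K·e^{−rT}·N(d₂) = 20.810476 − 11.571424 = 9.239052
φ(d₁) = (1/√(2π))·e^{−d₁²/2} = 0.372630
Γ = φ(d₁) / (S·σ·√T) = 0.015807

price = 9.239052
Γ = 0.015807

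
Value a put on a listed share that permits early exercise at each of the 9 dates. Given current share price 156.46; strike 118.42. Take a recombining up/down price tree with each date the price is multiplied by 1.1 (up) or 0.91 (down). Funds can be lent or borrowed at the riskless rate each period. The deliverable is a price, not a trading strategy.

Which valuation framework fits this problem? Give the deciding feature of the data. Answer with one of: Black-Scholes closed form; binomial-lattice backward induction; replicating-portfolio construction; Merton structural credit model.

Key observation: with exercise allowed before expiry on a discrete up/down model (9 steps from spot 156.46), the strike-118.42 put's value must be rolled back through the tree testing early exercise at each node.

framework: binomial-lattice backward induction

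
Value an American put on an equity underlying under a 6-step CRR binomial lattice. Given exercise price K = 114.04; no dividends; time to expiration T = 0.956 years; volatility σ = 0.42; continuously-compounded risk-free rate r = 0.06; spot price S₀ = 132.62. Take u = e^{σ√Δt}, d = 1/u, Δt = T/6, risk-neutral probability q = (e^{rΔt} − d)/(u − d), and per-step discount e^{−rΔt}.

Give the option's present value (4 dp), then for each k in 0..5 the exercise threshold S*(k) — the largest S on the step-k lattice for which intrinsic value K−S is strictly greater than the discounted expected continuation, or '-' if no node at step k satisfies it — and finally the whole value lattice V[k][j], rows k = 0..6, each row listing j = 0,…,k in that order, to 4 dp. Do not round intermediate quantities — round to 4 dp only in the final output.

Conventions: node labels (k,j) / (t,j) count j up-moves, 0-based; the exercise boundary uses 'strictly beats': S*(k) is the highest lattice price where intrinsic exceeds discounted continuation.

price = 10.4291
boundary = - - - - 67.8222 80.2012
tree:
10.4291
16.0236 4.7347
23.8400 8.0962 1.2829
34.0600 13.5319 2.5233 0.0000
46.2178 21.9100 4.9630 0.0000 0.0000
56.6862 33.8388 9.7617 0.0000 0.0000 0.0000
65.5387 46.2178 19.2002 0.0000 0.0000 0.0000 0.0000

Δt=0.15933  u=1.18252  d=0.84565  q=0.48670  discount=0.99049
step 6 (expiry): payoffs max(K−S,0) = 65.5387 46.2178 19.2002 0.0000 0.0000 0.0000 0.0000
step 5: (k=5,j=0): S=57.3538, K−S=56.6862, hold=55.6011 ⇒ V=56.6862 exercise | (k=5,j=1): S=80.2012, K−S=33.8388, hold=32.7537 ⇒ V=33.8388 exercise | (k=5,j=2): S=112.1501, K−S=1.8899, hold=9.7617 ⇒ V=9.7617 continue | (k=5,j=3): S=156.8261, K−S=0.0000, hold=0.0000 ⇒ V=0.0000 continue | (k=5,j=4): S=219.2992, K−S=0.0000, hold=0.0000 ⇒ V=0.0000 continue | (k=5,j=5): S=306.6589, K−S=0.0000, hold=0.0000 ⇒ V=0.0000 continue  boundary S*=80.2012
step 4: (k=4,j=0): S=67.8222, K−S=46.2178, hold=45.1328 ⇒ V=46.2178 exercise | (k=4,j=1): S=94.8398, K−S=19.2002, hold=21.9100 ⇒ V=21.9100 continue | (k=4,j=2): S=132.6200, K−S=0.0000, hold=4.9630 ⇒ V=4.9630 continue | (k=4,j=3): S=185.4503, K−S=0.0000, hold=0.0000 ⇒ V=0.0000 continue | (k=4,j=4): S=259.3261, K−S=0.0000, hold=0.0000 ⇒ V=0.0000 continue  boundary S*=67.8222
step 3: (k=3,j=0): S=80.2012, K−S=33.8388, hold=34.0600 ⇒ V=34.0600 continue | (k=3,j=1): S=112.1501, K−S=1.8899, hold=13.5319 ⇒ V=13.5319 continue | (k=3,j=2): S=156.8261, K−S=0.0000, hold=2.5233 ⇒ V=2.5233 continue | (k=3,j=3): S=219.2992, K−S=0.0000, hold=0.0000 ⇒ V=0.0000 continue  boundary S*=-
step 2: (k=2,j=0): S=94.8398, K−S=19.2002, hold=23.8400 ⇒ V=23.8400 continue | (k=2,j=1): S=132.6200, K−S=0.0000, hold=8.0962 ⇒ V=8.0962 continue | (k=2,j=2): S=185.4503, K−S=0.0000, hold=1.2829 ⇒ V=1.2829 continue  boundary S*=-
step 1: (k=1,j=0): S=112.1501, K−S=1.8899, hold=16.0236 ⇒ V=16.0236 continue | (k=1,j=1): S=156.8261, K−S=0.0000, hold=4.7347 ⇒ V=4.7347 continue  boundary S*=-
step 0: (k=0,j=0): S=132.6200, K−S=0.0000, hold=10.4291 ⇒ V=10.4291 continue  boundary S*=-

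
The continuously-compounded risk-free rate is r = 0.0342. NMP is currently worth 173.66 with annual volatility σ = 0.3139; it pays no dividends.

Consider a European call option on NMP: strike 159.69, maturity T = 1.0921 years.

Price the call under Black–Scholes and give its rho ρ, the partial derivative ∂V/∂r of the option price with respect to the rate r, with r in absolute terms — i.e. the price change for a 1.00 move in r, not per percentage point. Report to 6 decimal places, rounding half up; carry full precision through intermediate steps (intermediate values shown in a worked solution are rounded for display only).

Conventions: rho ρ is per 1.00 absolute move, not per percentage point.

price = 32.670871
ρ = 97.678836

σ√T = 0.3139·√1.0921 = 0.328037
d₁ = (ln(S/K) + (r+σ²/2)T) / (σ√T) = (ln(173.66/159.69) + (0.0342+0.3139²/2)·1.0921) / 0.328037 = (0.083865 + 0.091154) / 0.328037 = 0.533534
d₂ = d₁ − σ√T = 0.533534 − 0.328037 = 0.205497
e^{−rT} = 0.963339
N(d₁) = 0.703168,  N(d₂) = 0.581408
Call price V = S·N(d₁) − K·e^{−rT}·N(d₂) = 122.112164 − 89.441293 = 32.670871
ρ = K·T·e^{−rT}·N(d₂) = 97.678836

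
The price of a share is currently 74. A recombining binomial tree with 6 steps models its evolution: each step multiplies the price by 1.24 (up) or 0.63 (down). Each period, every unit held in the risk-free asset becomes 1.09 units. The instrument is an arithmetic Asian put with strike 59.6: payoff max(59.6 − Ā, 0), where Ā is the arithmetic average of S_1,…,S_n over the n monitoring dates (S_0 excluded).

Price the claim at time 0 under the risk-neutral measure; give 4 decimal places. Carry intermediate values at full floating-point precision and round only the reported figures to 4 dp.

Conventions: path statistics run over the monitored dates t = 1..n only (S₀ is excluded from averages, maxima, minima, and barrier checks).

No-arbitrage gives p* = (R−d)/(u−d) = 0.7541: enumerate every path, weight its payoff by its p*-probability, and discount by R^6.
Enumerate all 2^6 = 64 price paths (U = up ×1.24, D = down ×0.63); each path with k up-moves has probability p*^k·(1−p*)^(6−k).
DDDDDD: Ā=19.6870, payoff=39.9130, prob=0.000221
UDDDDD: Ā=38.7490, payoff=20.8510, prob=0.000678
DUDDDD: Ā=31.2257, payoff=28.3743, prob=0.000678
UUDDDD: Ā=61.4601, payoff=0.0000, prob=0.002079
DDUDDD: Ā=26.4860, payoff=33.1140, prob=0.000678
UDUDDD: Ā=52.1312, payoff=7.4688, prob=0.002079
DUUDDD: Ā=44.6078, payoff=14.9922, prob=0.002079
UUUDDD: Ā=87.7995, payoff=0.0000, prob=0.006376
DDDUDD: Ā=23.5000, payoff=36.1000, prob=0.000678
UDDUDD: Ā=46.2539, payoff=13.3461, prob=0.002079
DUDUDD: Ā=38.7306, payoff=20.8694, prob=0.002079
UUDUDD: Ā=76.2317, payoff=0.0000, prob=0.006376
DDUUDD: Ā=33.9909, payoff=25.6091, prob=0.002079
UDUUDD: Ā=66.9027, payoff=0.0000, prob=0.006376
DUUUDD: Ā=59.3794, payoff=0.2206, prob=0.006376
UUUUDD: Ā=116.8737, payoff=0.0000, prob=0.019554
DDDDUD: Ā=21.6188, payoff=37.9812, prob=0.000678
UDDDUD: Ā=42.5513, payoff=17.0487, prob=0.002079
DUDDUD: Ā=35.0280, payoff=24.5720, prob=0.002079
UUDDUD: Ā=68.9439, payoff=0.0000, prob=0.006376
DDUDUD: Ā=30.2883, payoff=29.3117, prob=0.002079
UDUDUD: Ā=59.6150, payoff=0.0000, prob=0.006376
DUUDUD: Ā=52.0916, payoff=7.5084, prob=0.006376
UUUDUD: Ā=102.5296, payoff=0.0000, prob=0.019554
DDDUUD: Ā=27.3022, payoff=32.2978, prob=0.002079
UDDUUD: Ā=53.7377, payoff=5.8623, prob=0.006376
DUDUUD: Ā=46.2144, payoff=13.3856, prob=0.006376
UUDUUD: Ā=90.9617, payoff=0.0000, prob=0.019554
DDUUUD: Ā=41.4747, payoff=18.1253, prob=0.006376
UDUUUD: Ā=81.6328, payoff=0.0000, prob=0.019554
DUUUUD: Ā=74.1094, payoff=0.0000, prob=0.019554
UUUUUD: Ā=145.8662, payoff=0.0000, prob=0.059965
DDDDDU: Ā=20.4336, payoff=39.1664, prob=0.000678
UDDDDU: Ā=40.2186, payoff=19.3814, prob=0.002079
DUDDDU: Ā=32.6953, payoff=26.9047, prob=0.002079
UUDDDU: Ā=64.3526, payoff=0.0000, prob=0.006376
DDUDDU: Ā=27.9556, payoff=31.6444, prob=0.002079
UDUDDU: Ā=55.0237, payoff=4.5763, prob=0.006376
DUUDDU: Ā=47.5003, payoff=12.0997, prob=0.006376
UUUDDU: Ā=93.4927, payoff=0.0000, prob=0.019554
DDDUDU: Ā=24.9696, payoff=34.6304, prob=0.002079
UDDUDU: Ā=49.1465, payoff=10.4535, prob=0.006376
DUDUDU: Ā=41.6231, payoff=17.9769, prob=0.006376
UUDUDU: Ā=81.9249, payoff=0.0000, prob=0.019554
DDUUDU: Ā=36.8834, payoff=22.7166, prob=0.006376
UDUUDU: Ā=72.5959, payoff=0.0000, prob=0.019554
DUUUDU: Ā=65.0726, payoff=0.0000, prob=0.019554
UUUUDU: Ā=128.0794, payoff=0.0000, prob=0.059965
DDDDUU: Ā=23.0884, payoff=36.5116, prob=0.002079
UDDDUU: Ā=45.4438, payoff=14.1562, prob=0.006376
DUDDUU: Ā=37.9205, payoff=21.6795, prob=0.006376
UUDDUU: Ā=74.6371, payoff=0.0000, prob=0.019554
DDUDUU: Ā=33.1808, payoff=26.4192, prob=0.006376
UDUDUU: Ā=65.3082, payoff=0.0000, prob=0.019554
DUUDUU: Ā=57.7848, payoff=1.8152, prob=0.019554
UUUDUU: Ā=113.7352, payoff=0.0000, prob=0.059965
DDDUUU: Ā=30.1948, payoff=29.4052, prob=0.006376
UDDUUU: Ā=59.4309, payoff=0.1691, prob=0.019554
DUDUUU: Ā=51.9076, payoff=7.6924, prob=0.019554
UUDUUU: Ā=102.1674, payoff=0.0000, prob=0.059965
DDUUUU: Ā=47.1679, payoff=12.4321, prob=0.019554
UDUUUU: Ā=92.8384, payoff=0.0000, prob=0.059965
DUUUUU: Ā=85.3151, payoff=0.0000, prob=0.059965
UUUUUU: Ā=167.9218, payoff=0.0000, prob=0.183894
Price = Σ prob·payoff / R^6 = 2.573928 / 1.677100 = 1.5347

price = 1.5347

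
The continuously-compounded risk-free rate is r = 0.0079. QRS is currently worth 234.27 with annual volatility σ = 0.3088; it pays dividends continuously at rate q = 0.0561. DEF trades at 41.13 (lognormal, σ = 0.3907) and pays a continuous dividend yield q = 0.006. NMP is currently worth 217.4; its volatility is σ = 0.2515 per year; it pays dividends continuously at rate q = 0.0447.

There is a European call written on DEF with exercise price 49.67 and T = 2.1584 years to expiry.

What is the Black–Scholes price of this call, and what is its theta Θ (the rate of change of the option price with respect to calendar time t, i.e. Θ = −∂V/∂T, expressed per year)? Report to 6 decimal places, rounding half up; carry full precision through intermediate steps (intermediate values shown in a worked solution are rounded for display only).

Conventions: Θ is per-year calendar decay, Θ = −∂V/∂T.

price = 6.487748
Θ = -2.138704

σ√T = 0.3907·√2.1584 = 0.573997
d₁ = (ln(S/K) + (r−q+σ²/2)T) / (σ√T) = (ln(41.13/49.67) + (0.0079−0.006+0.3907²/2)·2.1584) / 0.573997 = (-0.188663 + 0.168837) / 0.573997 = -0.034541
d₂ = d₁ − σ√T = -0.034541 − 0.573997 = -0.608537
e^{−rT} = 0.983093
e^{−qT} = 0.987133
N(d₁) = 0.486223,  N(d₂) = 0.271416
Call price V = S·e^{−qT}·N(d₁) − K·e^{−rT}·N(d₂) = 19.741034 − 13.253285 = 6.487748
φ(d₁) = (1/√(2π))·e^{−d₁²/2} = 0.398704
Θ = −S·e^{−qT}·φ(d₁)·σ/(2√T) + q·S·e^{−qT}·N(d₁) − r·K·e^{−rT}·N(d₂) = −2.152449 + 0.118446 − 0.104701 = -2.138704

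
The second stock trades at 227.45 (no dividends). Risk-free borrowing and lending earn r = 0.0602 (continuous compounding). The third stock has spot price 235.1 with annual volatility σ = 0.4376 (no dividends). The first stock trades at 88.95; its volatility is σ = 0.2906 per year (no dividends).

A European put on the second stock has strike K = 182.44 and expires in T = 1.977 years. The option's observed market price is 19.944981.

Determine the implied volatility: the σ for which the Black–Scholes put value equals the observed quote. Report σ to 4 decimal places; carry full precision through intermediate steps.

At σ = 0.4256 the Black–Scholes value reproduces the quote:
σ√T = 0.4256·√1.977 = 0.598418
d₁ = (ln(S/K) + (r+σ²/2)T) / (σ√T) = (ln(227.45/182.44) + (0.0602+0.4256²/2)·1.977) / 0.598418 = (0.220509 + 0.298068) / 0.598418 = 0.866579
d₂ = d₁ − σ√T = 0.866579 − 0.598418 = 0.268160
e^{−rT} = 0.887794
N(−d₁) = 0.193086,  N(−d₂) = 0.394288
V = K·e^{−rT}·N(−d₂) − S·N(−d₁) = 63.862479 − 43.917498 = 19.944981 (the observed quote) — the price is monotone increasing in volatility, hence this σ is the only solution

sigma = 0.4256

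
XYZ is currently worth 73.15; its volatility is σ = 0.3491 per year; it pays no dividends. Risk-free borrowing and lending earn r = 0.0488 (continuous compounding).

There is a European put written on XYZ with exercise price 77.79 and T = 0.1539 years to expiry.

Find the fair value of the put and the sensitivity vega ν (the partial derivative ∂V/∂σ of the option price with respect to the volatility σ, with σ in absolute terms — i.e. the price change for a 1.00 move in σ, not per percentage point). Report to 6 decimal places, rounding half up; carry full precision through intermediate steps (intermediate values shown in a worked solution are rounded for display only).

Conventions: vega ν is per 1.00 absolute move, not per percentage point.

σ√T = 0.3491·√0.1539 = 0.136952
d₁ = (ln(S/K) + (r+σ²/2)T) / (σ√T) = (ln(73.15/77.79) + (0.0488+0.3491²/2)·0.1539) / 0.136952 = (-0.061501 + 0.016888) / 0.136952 = -0.325752
d₂ = d₁ − σ√T = -0.325752 − 0.136952 = -0.462704
e^{−rT} = 0.992518
N(−d₁) = 0.627694,  N(−d₂) = 0.678212
Put price V = K·e^{−rT}·N(−d₂) − S·N(−d₁) = 52.363354 − 45.915819 = 6.447535
φ(d₁) = (1/√(2π))·e^{−d₁²/2} = 0.378327
ν = S·φ(d₁)·√T = 10.856785

price = 6.447535
ν = 10.856785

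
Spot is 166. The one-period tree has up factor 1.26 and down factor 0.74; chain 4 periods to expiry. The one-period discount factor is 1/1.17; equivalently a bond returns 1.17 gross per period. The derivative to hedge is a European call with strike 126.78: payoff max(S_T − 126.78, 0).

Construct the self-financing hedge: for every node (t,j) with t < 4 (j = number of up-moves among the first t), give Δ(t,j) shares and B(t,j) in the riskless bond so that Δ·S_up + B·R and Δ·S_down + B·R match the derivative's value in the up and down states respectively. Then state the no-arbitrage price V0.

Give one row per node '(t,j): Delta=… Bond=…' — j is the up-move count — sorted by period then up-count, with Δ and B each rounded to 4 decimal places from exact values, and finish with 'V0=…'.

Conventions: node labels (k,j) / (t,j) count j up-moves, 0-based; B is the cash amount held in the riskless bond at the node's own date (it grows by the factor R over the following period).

Since d<R<u, set p* = (R−d)/(u−d) = 0.8269; price each node as the discounted p*-expectation of its children.
Payoffs at expiry: V(4,0)=0.0000, V(4,1)=0.0000, V(4,2)=17.5354, V(4,3)=118.9462, V(4,4)=291.6186
(3,0): S=67.2672. Δ = (V_up−V_dn)/(S_up−S_dn) = (0.0000−0.0000)/(84.7567−49.7777) = 0.0000. V = [p*·0.0000 + (1−p*)·0.0000]/1.17 = 0.0000. B = V − Δ·S = 0.0000.
(3,1): S=114.5360. Δ = (V_up−V_dn)/(S_up−S_dn) = (17.5354−0.0000)/(144.3154−84.7567) = 0.2944. V = [p*·17.5354 + (1−p*)·0.0000]/1.17 = 12.3935. B = V − Δ·S = -21.3284.
(3,2): S=195.0208. Δ = (V_up−V_dn)/(S_up−S_dn) = (118.9462−17.5354)/(245.7262−144.3154) = 1.0000. V = [p*·118.9462 + (1−p*)·17.5354]/1.17 = 86.6618. B = V − Δ·S = -108.3590.
(3,3): S=332.0624. Δ = (V_up−V_dn)/(S_up−S_dn) = (291.6186−118.9462)/(418.3986−245.7262) = 1.0000. V = [p*·291.6186 + (1−p*)·118.9462]/1.17 = 223.7034. B = V − Δ·S = -108.3590.
(2,0): S=90.9016. Δ = (V_up−V_dn)/(S_up−S_dn) = (12.3935−0.0000)/(114.5360−67.2672) = 0.2622. V = [p*·12.3935 + (1−p*)·0.0000]/1.17 = 8.7594. B = V − Δ·S = -15.0743.
(2,1): S=154.7784. Δ = (V_up−V_dn)/(S_up−S_dn) = (86.6618−12.3935)/(195.0208−114.5360) = 0.9228. V = [p*·86.6618 + (1−p*)·12.3935]/1.17 = 63.0835. B = V − Δ·S = -79.7402.
(2,2): S=263.5416. Δ = (V_up−V_dn)/(S_up−S_dn) = (223.7034−86.6618)/(332.0624−195.0208) = 1.0000. V = [p*·223.7034 + (1−p*)·86.6618]/1.17 = 170.9271. B = V − Δ·S = -92.6145.
(1,0): S=122.8400. Δ = (V_up−V_dn)/(S_up−S_dn) = (63.0835−8.7594)/(154.7784−90.9016) = 0.8505. V = [p*·63.0835 + (1−p*)·8.7594]/1.17 = 45.8814. B = V − Δ·S = -58.5880.
(1,1): S=209.1600. Δ = (V_up−V_dn)/(S_up−S_dn) = (170.9271−63.0835)/(263.5416−154.7784) = 0.9915. V = [p*·170.9271 + (1−p*)·63.0835]/1.17 = 130.1383. B = V − Δ·S = -77.2532.
(0,0): S=166.0000. Δ = (V_up−V_dn)/(S_up−S_dn) = (130.1383−45.8814)/(209.1600−122.8400) = 0.9761. V = [p*·130.1383 + (1−p*)·45.8814]/1.17 = 98.7653. B = V − Δ·S = -63.2673.
Check: Δ(0,0)·S0 + B(0,0) = 98.7653 = V0.

(0,0): Delta=0.9761 Bond=-63.2673
(1,0): Delta=0.8505 Bond=-58.5880
(1,1): Delta=0.9915 Bond=-77.2532
(2,0): Delta=0.2622 Bond=-15.0743
(2,1): Delta=0.9228 Bond=-79.7402
(2,2): Delta=1.0000 Bond=-92.6145
(3,0): Delta=0.0000 Bond=0.0000
(3,1): Delta=0.2944 Bond=-21.3284
(3,2): Delta=1.0000 Bond=-108.3590
(3,3): Delta=1.0000 Bond=-108.3590
V0=98.7653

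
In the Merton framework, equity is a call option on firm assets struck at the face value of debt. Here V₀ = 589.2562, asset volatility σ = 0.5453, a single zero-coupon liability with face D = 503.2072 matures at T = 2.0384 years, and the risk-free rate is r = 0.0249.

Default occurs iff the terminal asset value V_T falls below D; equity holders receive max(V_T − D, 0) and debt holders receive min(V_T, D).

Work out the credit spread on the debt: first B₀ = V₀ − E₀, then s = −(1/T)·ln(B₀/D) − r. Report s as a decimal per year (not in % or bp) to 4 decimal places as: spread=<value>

Work the structural quantities from V₀ = 589.2562 against face 503.2072:
d₁ = [ln(V₀/D) + (r + σ²/2)T] / (σ√T)
   = [ln(589.2562/503.2072) + (0.0249 + 0.5·0.5453²)·2.0384] / (0.5453·√2.0384)
   = [0.157859 + 0.353817] / 0.778539 = 0.657227
d₂ = d₁ − σ√T = 0.657227 − 0.778539 = -0.121312
N(d₁) = 0.744482,  N(d₂) = 0.451722,  e^(−rT) = 0.950510
E₀ = V₀·N(d₁) − D·e^(−rT)·N(d₂)
   = 589.2562·0.744482 − 503.2072·0.950510·0.451722 = 222.630604
B₀ = V₀ − E₀ = 589.2562 − 222.630604 = 366.625596
spread = −(1/T)·ln(B₀/D) − r = −(1/2.0384)·ln(366.625596/503.2072) − 0.0249 = 0.13044775

spread=0.1304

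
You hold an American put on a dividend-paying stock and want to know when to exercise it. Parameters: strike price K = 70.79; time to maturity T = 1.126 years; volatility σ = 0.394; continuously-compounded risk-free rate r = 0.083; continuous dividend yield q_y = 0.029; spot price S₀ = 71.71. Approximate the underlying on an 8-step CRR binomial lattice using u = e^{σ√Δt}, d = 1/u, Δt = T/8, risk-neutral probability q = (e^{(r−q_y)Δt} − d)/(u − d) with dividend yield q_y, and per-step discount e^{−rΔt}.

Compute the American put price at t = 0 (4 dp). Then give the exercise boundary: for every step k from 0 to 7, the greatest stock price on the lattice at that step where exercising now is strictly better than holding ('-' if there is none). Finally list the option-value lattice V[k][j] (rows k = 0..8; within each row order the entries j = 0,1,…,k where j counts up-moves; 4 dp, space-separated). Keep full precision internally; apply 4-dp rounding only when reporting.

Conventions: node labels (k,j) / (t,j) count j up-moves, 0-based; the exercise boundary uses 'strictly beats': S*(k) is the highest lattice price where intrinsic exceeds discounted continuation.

price = 9.1668
boundary = - - - 46.0249 39.7007 46.0249 53.3567 61.8563
tree:
9.1668
13.2016 5.1679
18.4157 8.0665 2.2609
24.7651 12.2187 3.9183 0.5821
31.0893 17.8214 6.6537 1.1522 0.0000
36.5446 24.7651 10.9887 2.2804 0.0000 0.0000
41.2503 31.0893 17.4333 4.5136 0.0000 0.0000 0.0000
45.3093 36.5446 24.7651 8.9337 0.0000 0.0000 0.0000 0.0000
48.8106 41.2503 31.0893 17.4333 0.0000 0.0000 0.0000 0.0000 0.0000

Δt=0.14075, u=1.15930, d=0.86259, q=0.48883, disc=e^(-rΔt)=0.98839
k=8 terminal: V=max(K-S,0) → 48.8106 41.2503 31.0893 17.4333 0.0000 0.0000 0.0000 0.0000 0.0000
k=7: j=0 S=25.4807 intr=45.3093 cont=44.5909 V=45.3093[EX]; j=1 S=34.2454 intr=36.5446 cont=35.8619 V=36.5446[EX]; j=2 S=46.0249 intr=24.7651 cont=24.1304 V=24.7651[EX]; j=3 S=61.8563 intr=8.9337 cont=8.8080 V=8.9337[EX]; j=4 S=83.1333 intr=0.0000 cont=0.0000 V=0.0000[hold]; j=5 S=111.7291 intr=0.0000 cont=0.0000 V=0.0000[hold]; j=6 S=150.1611 intr=0.0000 cont=0.0000 V=0.0000[hold]; j=7 S=201.8126 intr=0.0000 cont=0.0000 V=0.0000[hold]  S*(7)=61.8563
k=6: j=0 S=29.5397 intr=41.2503 cont=40.5484 V=41.2503[EX]; j=1 S=39.7007 intr=31.0893 cont=30.4289 V=31.0893[EX]; j=2 S=53.3567 intr=17.4333 cont=16.8285 V=17.4333[EX]; j=3 S=71.7100 intr=0.0000 cont=4.5136 V=4.5136[hold]; j=4 S=96.3764 intr=0.0000 cont=0.0000 V=0.0000[hold]; j=5 S=129.5274 intr=0.0000 cont=0.0000 V=0.0000[hold]; j=6 S=174.0816 intr=0.0000 cont=0.0000 V=0.0000[hold]  S*(6)=53.3567
k=5: j=0 S=34.2454 intr=36.5446 cont=35.8619 V=36.5446[EX]; j=1 S=46.0249 intr=24.7651 cont=24.1304 V=24.7651[EX]; j=2 S=61.8563 intr=8.9337 cont=10.9887 V=10.9887[hold]; j=3 S=83.1333 intr=0.0000 cont=2.2804 V=2.2804[hold]; j=4 S=111.7291 intr=0.0000 cont=0.0000 V=0.0000[hold]; j=5 S=150.1611 intr=0.0000 cont=0.0000 V=0.0000[hold]  S*(5)=46.0249
k=4: j=0 S=39.7007 intr=31.0893 cont=30.4289 V=31.0893[EX]; j=1 S=53.3567 intr=17.4333 cont=17.8214 V=17.8214[hold]; j=2 S=71.7100 intr=0.0000 cont=6.6537 V=6.6537[hold]; j=3 S=96.3764 intr=0.0000 cont=1.1522 V=1.1522[hold]; j=4 S=129.5274 intr=0.0000 cont=0.0000 V=0.0000[hold]  S*(4)=39.7007
k=3: j=0 S=46.0249 intr=24.7651 cont=24.3179 V=24.7651[EX]; j=1 S=61.8563 intr=8.9337 cont=12.2187 V=12.2187[hold]; j=2 S=83.1333 intr=0.0000 cont=3.9183 V=3.9183[hold]; j=3 S=111.7291 intr=0.0000 cont=0.5821 V=0.5821[hold]  S*(3)=46.0249
k=2: j=0 S=53.3567 intr=17.4333 cont=18.4157 V=18.4157[hold]; j=1 S=71.7100 intr=0.0000 cont=8.0665 V=8.0665[hold]; j=2 S=96.3764 intr=0.0000 cont=2.2609 V=2.2609[hold]  S*(2)=-
k=1: j=0 S=61.8563 intr=8.9337 cont=13.2016 V=13.2016[hold]; j=1 S=83.1333 intr=0.0000 cont=5.1679 V=5.1679[hold]  S*(1)=-
k=0: j=0 S=71.7100 intr=0.0000 cont=9.1668 V=9.1668[hold]  S*(0)=-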